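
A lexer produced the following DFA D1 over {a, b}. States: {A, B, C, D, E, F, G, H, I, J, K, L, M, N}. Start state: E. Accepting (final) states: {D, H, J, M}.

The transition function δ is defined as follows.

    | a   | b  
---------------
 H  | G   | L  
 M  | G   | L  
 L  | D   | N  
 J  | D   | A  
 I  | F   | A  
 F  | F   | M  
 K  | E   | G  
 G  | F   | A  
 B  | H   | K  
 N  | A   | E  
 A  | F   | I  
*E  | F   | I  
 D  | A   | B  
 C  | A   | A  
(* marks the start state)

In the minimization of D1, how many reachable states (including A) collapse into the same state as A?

4

Reachable states from the start: {A,B,D,E,F,G,H,I,K,L,M,N}. Unreachable: {C,J} — drop them.
Start with accepting vs non-accepting: {D,H,M} | {A,B,E,F,G,I,K,L,N}.
Refine {A,B,E,F,G,I,K,L,N} on symbol a: members go to different blocks, giving {A,E,F,G,I,K,N} and {B,L}.
On input b, block {A,E,F,G,I,K,N} splits into {A,E,G,I,K,N} and {F}.
On input a, block {A,E,G,I,K,N} splits into {A,E,G,I} and {K,N}.
Stable partition: {D,H,M} | {A,E,G,I} | {B,L} | {F} | {K,N} — 5 equivalence classes.
State A belongs to the block {A,E,G,I}, which has 4 states.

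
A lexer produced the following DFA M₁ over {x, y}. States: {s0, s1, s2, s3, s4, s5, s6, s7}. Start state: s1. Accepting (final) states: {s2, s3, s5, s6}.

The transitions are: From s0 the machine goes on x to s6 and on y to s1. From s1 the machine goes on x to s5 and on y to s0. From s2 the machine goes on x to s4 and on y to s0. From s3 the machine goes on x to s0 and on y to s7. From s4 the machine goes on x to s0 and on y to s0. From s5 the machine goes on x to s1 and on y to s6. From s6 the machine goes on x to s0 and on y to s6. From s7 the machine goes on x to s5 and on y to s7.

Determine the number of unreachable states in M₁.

BFS from s1 reaches {s0, s1, s5, s6}; the 4 state(s) s2, s3, s4, s7 are never visited.

4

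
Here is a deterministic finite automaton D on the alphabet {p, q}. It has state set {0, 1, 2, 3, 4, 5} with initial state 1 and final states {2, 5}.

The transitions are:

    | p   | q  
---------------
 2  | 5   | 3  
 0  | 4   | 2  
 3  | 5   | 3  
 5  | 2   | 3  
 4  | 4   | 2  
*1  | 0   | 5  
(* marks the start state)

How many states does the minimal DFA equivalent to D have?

P0 = {2,5} | {0,1,3,4}.
Refine {0,1,3,4} on symbol p: members go to different blocks, giving {0,1,4} and {3}.
Stable partition: {2,5} | {0,1,4} | {3} — 3 equivalence classes.

3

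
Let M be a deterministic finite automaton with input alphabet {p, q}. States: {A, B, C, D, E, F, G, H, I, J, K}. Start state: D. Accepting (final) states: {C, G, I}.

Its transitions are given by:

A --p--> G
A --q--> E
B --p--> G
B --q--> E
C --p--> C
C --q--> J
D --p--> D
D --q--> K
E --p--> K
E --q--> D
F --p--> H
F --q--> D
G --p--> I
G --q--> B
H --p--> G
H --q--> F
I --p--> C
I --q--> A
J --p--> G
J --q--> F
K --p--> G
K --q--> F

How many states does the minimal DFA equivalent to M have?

All states are reachable from the start state.
P0 = {C,G,I} | {A,B,D,E,F,H,J,K}.
Split {A,B,D,E,F,H,J,K} by δ(·,p) → {A,B,H,J,K} and {D,E,F}.
Refine {D,E,F} on symbol p: members go to different blocks, giving {E,F} and {D}.
The partition is now stable with 4 blocks: {C,G,I} | {A,B,H,J,K} | {E,F} | {D}.

4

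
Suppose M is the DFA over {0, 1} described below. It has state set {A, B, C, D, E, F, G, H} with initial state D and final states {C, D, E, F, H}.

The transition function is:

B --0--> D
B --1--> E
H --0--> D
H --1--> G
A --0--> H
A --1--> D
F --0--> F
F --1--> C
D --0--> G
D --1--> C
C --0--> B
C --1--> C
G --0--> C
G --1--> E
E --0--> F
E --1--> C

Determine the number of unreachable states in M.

Starting at D and following transitions, the reachable set is {B, C, D, E, F, G}. That leaves A, H unreachable — 2 in total.

2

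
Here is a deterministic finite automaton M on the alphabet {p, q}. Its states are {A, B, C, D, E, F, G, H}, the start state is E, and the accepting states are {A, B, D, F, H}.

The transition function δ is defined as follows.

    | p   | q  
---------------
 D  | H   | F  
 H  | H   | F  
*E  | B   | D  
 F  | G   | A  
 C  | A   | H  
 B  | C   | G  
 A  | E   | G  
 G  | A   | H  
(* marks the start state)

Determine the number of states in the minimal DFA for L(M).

All states are reachable from the start state.
Initial partition by acceptance: {A,B,D,F,H} | {C,E,G}.
Split {A,B,D,F,H} by δ(·,p) → {A,B,F} and {D,H}.
Refine {A,B,F} on symbol q: members go to different blocks, giving {A,B} and {F}.
No further refinement is possible. Final partition (4 blocks): {A,B} | {C,E,G} | {D,H} | {F}.

4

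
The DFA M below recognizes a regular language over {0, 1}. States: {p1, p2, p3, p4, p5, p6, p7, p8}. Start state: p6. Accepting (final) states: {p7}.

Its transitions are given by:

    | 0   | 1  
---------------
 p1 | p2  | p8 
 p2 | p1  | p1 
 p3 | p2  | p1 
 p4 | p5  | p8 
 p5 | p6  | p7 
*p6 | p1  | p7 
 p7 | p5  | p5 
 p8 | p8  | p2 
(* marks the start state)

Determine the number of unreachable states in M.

2

Starting at p6 and following transitions, the reachable set is {p1, p2, p5, p6, p7, p8}. That leaves p3, p4 unreachable — 2 in total.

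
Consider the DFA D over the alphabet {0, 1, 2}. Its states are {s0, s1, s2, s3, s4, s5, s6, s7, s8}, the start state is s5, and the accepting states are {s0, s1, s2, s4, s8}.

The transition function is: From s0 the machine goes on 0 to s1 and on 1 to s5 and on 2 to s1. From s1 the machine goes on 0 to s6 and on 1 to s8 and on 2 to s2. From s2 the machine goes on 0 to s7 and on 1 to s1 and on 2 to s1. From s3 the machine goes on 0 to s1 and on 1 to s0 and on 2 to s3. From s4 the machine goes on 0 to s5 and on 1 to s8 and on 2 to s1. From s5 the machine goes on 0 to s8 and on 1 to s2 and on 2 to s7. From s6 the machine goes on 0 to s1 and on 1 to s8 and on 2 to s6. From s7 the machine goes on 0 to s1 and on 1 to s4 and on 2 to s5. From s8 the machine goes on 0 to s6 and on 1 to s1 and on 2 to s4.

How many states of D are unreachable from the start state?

2

BFS from s5 reaches {s1, s2, s4, s5, s6, s7, s8}; the 2 state(s) s0, s3 are never visited.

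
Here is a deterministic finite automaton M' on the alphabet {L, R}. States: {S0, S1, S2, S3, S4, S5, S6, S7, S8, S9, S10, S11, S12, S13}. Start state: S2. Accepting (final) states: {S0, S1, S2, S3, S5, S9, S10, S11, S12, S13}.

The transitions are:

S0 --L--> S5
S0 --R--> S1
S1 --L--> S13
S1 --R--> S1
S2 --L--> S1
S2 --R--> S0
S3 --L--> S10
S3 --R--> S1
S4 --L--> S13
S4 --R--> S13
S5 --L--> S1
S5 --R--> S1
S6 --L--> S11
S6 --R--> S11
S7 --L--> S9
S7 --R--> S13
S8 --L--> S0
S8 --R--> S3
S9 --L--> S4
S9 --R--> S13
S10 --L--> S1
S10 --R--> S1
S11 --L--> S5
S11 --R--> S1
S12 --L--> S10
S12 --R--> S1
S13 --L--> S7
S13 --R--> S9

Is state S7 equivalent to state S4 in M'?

States {S3,S6,S8,S10,S11,S12} cannot be reached from the start state, so discard them.
P0 = {S0,S1,S2,S5,S9,S13} | {S4,S7}.
Refine {S0,S1,S2,S5,S9,S13} on symbol L: members go to different blocks, giving {S0,S1,S2,S5} and {S9,S13}.
Split {S0,S1,S2,S5} by δ(·,L) → {S0,S2,S5} and {S1}.
On input L, block {S0,S2,S5} splits into {S2,S5} and {S0}.
Refine {S2,S5} on symbol R: members go to different blocks, giving {S2} and {S5}.
No further refinement is possible. Final partition (6 blocks): {S2} | {S4,S7} | {S9,S13} | {S1} | {S0} | {S5}.
S7 and S4 lie in the same block of the stable partition, so they are equivalent — no string distinguishes them.

Yes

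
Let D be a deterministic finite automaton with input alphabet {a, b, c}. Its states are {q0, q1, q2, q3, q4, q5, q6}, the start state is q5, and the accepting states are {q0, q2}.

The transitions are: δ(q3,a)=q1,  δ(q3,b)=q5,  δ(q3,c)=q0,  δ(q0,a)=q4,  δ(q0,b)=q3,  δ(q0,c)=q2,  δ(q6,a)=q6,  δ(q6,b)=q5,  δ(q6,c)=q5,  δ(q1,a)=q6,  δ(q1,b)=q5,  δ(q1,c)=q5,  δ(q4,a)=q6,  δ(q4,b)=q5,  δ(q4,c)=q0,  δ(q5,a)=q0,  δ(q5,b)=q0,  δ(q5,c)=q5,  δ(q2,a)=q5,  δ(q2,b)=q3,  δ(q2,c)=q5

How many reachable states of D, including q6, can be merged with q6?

2

Start with accepting vs non-accepting: {q0,q2} | {q1,q3,q4,q5,q6}.
Refine {q0,q2} on symbol c: members go to different blocks, giving {q0} and {q2}.
Refine {q1,q3,q4,q5,q6} on symbol a: members go to different blocks, giving {q1,q3,q4,q6} and {q5}.
Split {q1,q3,q4,q6} by δ(·,c) → {q1,q6} and {q3,q4}.
Stable partition: {q0} | {q1,q6} | {q2} | {q5} | {q3,q4} — 5 equivalence classes.
The equivalence class containing q6 is {q1,q6}, of size 2.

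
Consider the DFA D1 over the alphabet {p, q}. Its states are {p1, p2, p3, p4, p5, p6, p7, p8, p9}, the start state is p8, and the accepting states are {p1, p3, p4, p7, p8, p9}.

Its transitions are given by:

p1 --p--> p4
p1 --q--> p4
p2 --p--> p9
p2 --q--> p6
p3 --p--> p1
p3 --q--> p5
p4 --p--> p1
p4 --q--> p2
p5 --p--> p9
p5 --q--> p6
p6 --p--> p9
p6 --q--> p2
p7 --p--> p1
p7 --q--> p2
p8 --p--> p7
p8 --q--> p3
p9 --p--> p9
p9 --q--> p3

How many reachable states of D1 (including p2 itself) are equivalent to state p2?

Start with accepting vs non-accepting: {p1,p3,p4,p7,p8,p9} | {p2,p5,p6}.
Split {p1,p3,p4,p7,p8,p9} by δ(·,q) → {p1,p8,p9} and {p3,p4,p7}.
On input p, block {p1,p8,p9} splits into {p1,p8} and {p9}.
No further refinement is possible. Final partition (4 blocks): {p1,p8} | {p2,p5,p6} | {p3,p4,p7} | {p9}.
State p2 belongs to the block {p2,p5,p6}, which has 3 states.

3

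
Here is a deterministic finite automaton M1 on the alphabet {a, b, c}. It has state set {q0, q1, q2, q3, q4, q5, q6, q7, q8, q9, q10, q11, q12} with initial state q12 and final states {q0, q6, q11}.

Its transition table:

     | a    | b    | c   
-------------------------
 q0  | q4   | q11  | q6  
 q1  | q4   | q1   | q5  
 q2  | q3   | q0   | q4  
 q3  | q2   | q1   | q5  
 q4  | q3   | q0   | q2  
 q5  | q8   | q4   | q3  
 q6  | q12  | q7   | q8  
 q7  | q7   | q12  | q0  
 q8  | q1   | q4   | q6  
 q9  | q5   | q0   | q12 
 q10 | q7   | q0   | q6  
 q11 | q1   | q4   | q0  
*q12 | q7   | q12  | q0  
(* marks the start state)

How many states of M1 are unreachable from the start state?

2

Starting at q12 and following transitions, the reachable set is {q0, q1, q2, q3, q4, q5, q6, q7, q8, q11, q12}. That leaves q9, q10 unreachable — 2 in total.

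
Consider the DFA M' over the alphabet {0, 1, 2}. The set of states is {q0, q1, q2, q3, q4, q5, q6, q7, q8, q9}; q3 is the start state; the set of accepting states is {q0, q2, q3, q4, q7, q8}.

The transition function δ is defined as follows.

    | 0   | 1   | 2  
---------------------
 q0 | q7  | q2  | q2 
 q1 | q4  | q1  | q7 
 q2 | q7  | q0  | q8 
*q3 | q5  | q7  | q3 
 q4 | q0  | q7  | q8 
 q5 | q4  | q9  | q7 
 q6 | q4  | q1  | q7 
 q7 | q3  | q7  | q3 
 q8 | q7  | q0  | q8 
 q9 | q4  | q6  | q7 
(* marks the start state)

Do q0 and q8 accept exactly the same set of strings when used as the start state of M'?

Yes

Initial partition by acceptance: {q0,q2,q3,q4,q7,q8} | {q1,q5,q6,q9}.
Refine {q0,q2,q3,q4,q7,q8} on symbol 0: members go to different blocks, giving {q0,q2,q4,q7,q8} and {q3}.
On input 0, block {q0,q2,q4,q7,q8} splits into {q0,q2,q4,q8} and {q7}.
On input 0, block {q0,q2,q4,q8} splits into {q0,q2,q8} and {q4}.
Stable partition: {q0,q2,q8} | {q1,q5,q6,q9} | {q3} | {q7} | {q4} — 5 equivalence classes.
q0 and q8 lie in the same block of the stable partition, so they are equivalent — no string distinguishes them.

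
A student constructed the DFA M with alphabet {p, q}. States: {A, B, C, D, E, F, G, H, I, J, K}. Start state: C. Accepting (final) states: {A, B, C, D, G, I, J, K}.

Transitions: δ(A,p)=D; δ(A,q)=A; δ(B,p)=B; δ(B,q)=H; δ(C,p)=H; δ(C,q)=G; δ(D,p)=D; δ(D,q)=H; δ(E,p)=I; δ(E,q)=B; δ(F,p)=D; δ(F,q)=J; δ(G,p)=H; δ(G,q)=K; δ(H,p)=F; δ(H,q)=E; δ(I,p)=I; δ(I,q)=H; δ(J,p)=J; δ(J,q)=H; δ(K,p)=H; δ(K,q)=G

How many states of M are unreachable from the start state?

1

Starting at C and following transitions, the reachable set is {B, C, D, E, F, G, H, I, J, K}. That leaves A unreachable — 1 in total.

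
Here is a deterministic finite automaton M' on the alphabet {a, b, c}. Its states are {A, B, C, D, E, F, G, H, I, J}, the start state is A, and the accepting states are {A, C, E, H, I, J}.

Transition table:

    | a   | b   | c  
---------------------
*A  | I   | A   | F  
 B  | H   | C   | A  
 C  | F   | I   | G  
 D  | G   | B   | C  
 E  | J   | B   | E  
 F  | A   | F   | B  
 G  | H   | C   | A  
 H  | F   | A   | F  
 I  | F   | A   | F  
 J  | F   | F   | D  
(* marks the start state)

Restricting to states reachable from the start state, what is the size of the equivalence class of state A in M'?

1

First remove the unreachable states {D,E,J}; 7 states remain.
Start with accepting vs non-accepting: {A,C,H,I} | {B,F,G}.
Split {A,C,H,I} by δ(·,a) → {C,H,I} and {A}.
On input b, block {C,H,I} splits into {H,I} and {C}.
Refine {B,F,G} on symbol a: members go to different blocks, giving {B,G} and {F}.
Stable partition: {H,I} | {B,G} | {A} | {C} | {F} — 5 equivalence classes.
State A belongs to the block {A}, which has 1 states.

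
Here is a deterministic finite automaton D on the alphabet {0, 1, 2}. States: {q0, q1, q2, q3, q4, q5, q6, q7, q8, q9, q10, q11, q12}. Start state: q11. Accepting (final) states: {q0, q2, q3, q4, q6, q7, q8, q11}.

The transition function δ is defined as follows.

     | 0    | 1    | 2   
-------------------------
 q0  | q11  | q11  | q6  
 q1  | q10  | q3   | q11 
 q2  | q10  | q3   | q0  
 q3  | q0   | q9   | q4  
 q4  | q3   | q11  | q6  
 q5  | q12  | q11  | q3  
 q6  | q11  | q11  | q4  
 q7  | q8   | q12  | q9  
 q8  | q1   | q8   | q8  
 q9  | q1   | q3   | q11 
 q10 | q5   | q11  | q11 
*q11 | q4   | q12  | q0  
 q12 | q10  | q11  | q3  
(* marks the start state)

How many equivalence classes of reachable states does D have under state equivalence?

States {q2,q7,q8} cannot be reached from the start state, so discard them.
P0 = {q0,q3,q4,q6,q11} | {q1,q5,q9,q10,q12}.
On input 1, block {q0,q3,q4,q6,q11} splits into {q0,q4,q6} and {q3,q11}.
Stable partition: {q0,q4,q6} | {q1,q5,q9,q10,q12} | {q3,q11} — 3 equivalence classes.

3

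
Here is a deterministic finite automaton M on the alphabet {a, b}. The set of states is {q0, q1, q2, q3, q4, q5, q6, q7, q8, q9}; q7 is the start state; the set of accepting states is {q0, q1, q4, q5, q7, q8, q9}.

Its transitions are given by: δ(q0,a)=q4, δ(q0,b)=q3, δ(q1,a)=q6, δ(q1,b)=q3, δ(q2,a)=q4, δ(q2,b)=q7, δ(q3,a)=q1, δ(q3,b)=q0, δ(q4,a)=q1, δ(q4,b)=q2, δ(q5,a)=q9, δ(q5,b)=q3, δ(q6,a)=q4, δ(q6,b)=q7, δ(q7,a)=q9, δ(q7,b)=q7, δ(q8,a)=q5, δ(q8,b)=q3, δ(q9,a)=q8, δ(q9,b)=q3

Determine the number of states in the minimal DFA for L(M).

All states are reachable from the start state.
Initial partition by acceptance: {q0,q1,q4,q5,q7,q8,q9} | {q2,q3,q6}.
Split {q0,q1,q4,q5,q7,q8,q9} by δ(·,a) → {q0,q4,q5,q7,q8,q9} and {q1}.
On input a, block {q0,q4,q5,q7,q8,q9} splits into {q0,q5,q7,q8,q9} and {q4}.
Split {q0,q5,q7,q8,q9} by δ(·,a) → {q5,q7,q8,q9} and {q0}.
On input b, block {q5,q7,q8,q9} splits into {q5,q8,q9} and {q7}.
Refine {q2,q3,q6} on symbol a: members go to different blocks, giving {q2,q6} and {q3}.
No further refinement is possible. Final partition (7 blocks): {q5,q8,q9} | {q2,q6} | {q1} | {q4} | {q0} | {q7} | {q3}.

7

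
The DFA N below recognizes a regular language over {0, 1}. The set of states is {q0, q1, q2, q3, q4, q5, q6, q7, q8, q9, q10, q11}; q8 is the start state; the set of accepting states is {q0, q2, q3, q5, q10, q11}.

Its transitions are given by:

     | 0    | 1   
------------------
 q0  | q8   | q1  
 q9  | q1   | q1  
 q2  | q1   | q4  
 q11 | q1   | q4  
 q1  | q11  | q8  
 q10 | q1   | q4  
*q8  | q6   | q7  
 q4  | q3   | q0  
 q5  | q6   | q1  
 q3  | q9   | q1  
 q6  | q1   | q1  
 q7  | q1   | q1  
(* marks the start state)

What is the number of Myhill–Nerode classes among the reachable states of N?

States {q2,q5,q10} cannot be reached from the start state, so discard them.
Start with accepting vs non-accepting: {q0,q3,q11} | {q1,q4,q6,q7,q8,q9}.
On input 0, block {q1,q4,q6,q7,q8,q9} splits into {q6,q7,q8,q9} and {q1,q4}.
Split {q0,q3,q11} by δ(·,0) → {q0,q3} and {q11}.
Split {q6,q7,q8,q9} by δ(·,0) → {q6,q7,q9} and {q8}.
Refine {q0,q3} on symbol 0: members go to different blocks, giving {q0} and {q3}.
Split {q1,q4} by δ(·,0) → {q1} and {q4}.
The partition is now stable with 7 blocks: {q0} | {q6,q7,q9} | {q1} | {q11} | {q8} | {q3} | {q4}.

7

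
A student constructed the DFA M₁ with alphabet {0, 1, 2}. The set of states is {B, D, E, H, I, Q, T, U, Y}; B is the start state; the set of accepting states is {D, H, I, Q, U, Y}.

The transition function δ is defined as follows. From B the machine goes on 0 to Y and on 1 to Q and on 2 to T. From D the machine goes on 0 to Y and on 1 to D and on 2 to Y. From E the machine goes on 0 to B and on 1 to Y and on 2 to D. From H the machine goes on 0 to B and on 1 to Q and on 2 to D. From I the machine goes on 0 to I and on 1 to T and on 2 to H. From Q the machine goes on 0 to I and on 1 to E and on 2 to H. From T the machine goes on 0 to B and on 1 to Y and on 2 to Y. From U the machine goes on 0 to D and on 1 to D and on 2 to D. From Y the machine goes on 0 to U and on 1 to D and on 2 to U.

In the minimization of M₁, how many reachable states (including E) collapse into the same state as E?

Every state is reachable, so we keep all 9.
Initial partition by acceptance: {D,H,I,Q,U,Y} | {B,E,T}.
Split {D,H,I,Q,U,Y} by δ(·,0) → {D,I,Q,U,Y} and {H}.
On input 1, block {D,I,Q,U,Y} splits into {D,U,Y} and {I,Q}.
Refine {B,E,T} on symbol 0: members go to different blocks, giving {E,T} and {B}.
No further refinement is possible. Final partition (5 blocks): {D,U,Y} | {E,T} | {H} | {I,Q} | {B}.
The equivalence class containing E is {E,T}, of size 2.

2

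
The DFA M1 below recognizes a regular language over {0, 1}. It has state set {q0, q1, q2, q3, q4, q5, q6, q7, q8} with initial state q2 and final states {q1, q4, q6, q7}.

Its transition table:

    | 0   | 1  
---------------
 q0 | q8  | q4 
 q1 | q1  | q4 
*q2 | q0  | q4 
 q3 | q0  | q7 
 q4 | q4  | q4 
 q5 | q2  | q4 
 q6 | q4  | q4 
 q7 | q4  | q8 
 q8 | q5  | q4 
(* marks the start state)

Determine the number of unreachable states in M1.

4

No path from q2 leads to q1, q3, q6, q7; the other 5 states are all reachable.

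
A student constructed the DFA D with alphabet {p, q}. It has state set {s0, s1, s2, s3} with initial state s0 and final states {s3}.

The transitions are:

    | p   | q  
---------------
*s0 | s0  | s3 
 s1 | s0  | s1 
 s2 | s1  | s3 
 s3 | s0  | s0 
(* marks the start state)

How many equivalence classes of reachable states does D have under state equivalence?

2

First remove the unreachable states {s1,s2}; 2 states remain.
P0 = {s3} | {s0}.
Stable partition: {s3} | {s0} — 2 equivalence classes.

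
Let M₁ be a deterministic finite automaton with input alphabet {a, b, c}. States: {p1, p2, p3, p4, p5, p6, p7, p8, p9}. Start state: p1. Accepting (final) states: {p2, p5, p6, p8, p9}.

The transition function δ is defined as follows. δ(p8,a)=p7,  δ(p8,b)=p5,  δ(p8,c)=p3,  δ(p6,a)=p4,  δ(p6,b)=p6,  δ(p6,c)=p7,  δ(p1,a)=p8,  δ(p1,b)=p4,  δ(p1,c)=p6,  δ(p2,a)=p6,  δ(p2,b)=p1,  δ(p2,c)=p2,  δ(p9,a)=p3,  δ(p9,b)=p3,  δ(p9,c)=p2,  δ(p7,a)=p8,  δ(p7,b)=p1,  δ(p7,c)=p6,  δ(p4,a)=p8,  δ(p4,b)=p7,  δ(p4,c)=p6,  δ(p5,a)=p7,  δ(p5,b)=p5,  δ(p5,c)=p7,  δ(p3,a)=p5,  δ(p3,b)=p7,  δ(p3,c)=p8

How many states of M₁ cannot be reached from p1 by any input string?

2

No path from p1 leads to p2, p9; the other 7 states are all reachable.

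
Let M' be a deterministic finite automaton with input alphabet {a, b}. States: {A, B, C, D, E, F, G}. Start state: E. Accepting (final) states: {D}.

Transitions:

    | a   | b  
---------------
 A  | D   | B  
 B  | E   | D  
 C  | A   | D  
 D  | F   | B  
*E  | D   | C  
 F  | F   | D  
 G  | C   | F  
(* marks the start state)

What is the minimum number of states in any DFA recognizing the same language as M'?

First remove the unreachable states {G}; 6 states remain.
P0 = {D} | {A,B,C,E,F}.
Refine {A,B,C,E,F} on symbol a: members go to different blocks, giving {B,C,F} and {A,E}.
Refine {B,C,F} on symbol a: members go to different blocks, giving {B,C} and {F}.
No further refinement is possible. Final partition (4 blocks): {D} | {B,C} | {A,E} | {F}.

4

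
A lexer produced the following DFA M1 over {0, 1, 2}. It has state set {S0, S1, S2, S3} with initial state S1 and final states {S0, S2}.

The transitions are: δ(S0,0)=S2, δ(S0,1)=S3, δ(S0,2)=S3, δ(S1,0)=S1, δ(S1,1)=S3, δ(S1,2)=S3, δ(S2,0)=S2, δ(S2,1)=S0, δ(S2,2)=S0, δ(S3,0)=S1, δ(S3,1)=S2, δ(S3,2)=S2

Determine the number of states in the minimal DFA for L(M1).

4

Every state is reachable, so we keep all 4.
Start with accepting vs non-accepting: {S0,S2} | {S1,S3}.
On input 1, block {S0,S2} splits into {S0} and {S2}.
Refine {S1,S3} on symbol 1: members go to different blocks, giving {S1} and {S3}.
Stable partition: {S0} | {S1} | {S2} | {S3} — 4 equivalence classes.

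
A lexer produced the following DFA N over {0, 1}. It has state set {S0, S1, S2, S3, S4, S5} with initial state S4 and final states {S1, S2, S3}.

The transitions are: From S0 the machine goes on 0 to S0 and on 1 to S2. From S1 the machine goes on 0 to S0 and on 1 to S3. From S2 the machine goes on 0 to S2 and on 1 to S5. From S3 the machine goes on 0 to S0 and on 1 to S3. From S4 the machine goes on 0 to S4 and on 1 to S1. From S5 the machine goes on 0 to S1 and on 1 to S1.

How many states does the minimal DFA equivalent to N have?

All states are reachable from the start state.
P0 = {S1,S2,S3} | {S0,S4,S5}.
On input 0, block {S1,S2,S3} splits into {S1,S3} and {S2}.
Split {S0,S4,S5} by δ(·,0) → {S0,S4} and {S5}.
Refine {S0,S4} on symbol 1: members go to different blocks, giving {S0} and {S4}.
Stable partition: {S1,S3} | {S0} | {S2} | {S5} | {S4} — 5 equivalence classes.

5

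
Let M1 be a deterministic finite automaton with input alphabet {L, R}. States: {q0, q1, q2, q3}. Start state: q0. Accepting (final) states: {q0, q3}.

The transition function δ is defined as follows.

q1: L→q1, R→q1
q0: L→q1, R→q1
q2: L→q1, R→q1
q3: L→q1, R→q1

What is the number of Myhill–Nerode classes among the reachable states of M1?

2

First remove the unreachable states {q2,q3}; 2 states remain.
Start with accepting vs non-accepting: {q0} | {q1}.
Stable partition: {q0} | {q1} — 2 equivalence classes.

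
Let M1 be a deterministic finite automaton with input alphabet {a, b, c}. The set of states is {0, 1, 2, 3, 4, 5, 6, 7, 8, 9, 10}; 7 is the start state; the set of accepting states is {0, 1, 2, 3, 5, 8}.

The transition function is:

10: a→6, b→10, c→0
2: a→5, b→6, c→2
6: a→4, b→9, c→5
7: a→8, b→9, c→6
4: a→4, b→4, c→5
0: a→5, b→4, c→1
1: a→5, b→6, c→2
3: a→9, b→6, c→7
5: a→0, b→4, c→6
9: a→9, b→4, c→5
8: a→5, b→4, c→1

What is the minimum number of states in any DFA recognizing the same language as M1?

4

First remove the unreachable states {3,10}; 9 states remain.
Initial partition by acceptance: {0,1,2,5,8} | {4,6,7,9}.
Split {0,1,2,5,8} by δ(·,c) → {0,1,2,8} and {5}.
Refine {4,6,7,9} on symbol a: members go to different blocks, giving {4,6,9} and {7}.
The partition is now stable with 4 blocks: {0,1,2,8} | {4,6,9} | {5} | {7}.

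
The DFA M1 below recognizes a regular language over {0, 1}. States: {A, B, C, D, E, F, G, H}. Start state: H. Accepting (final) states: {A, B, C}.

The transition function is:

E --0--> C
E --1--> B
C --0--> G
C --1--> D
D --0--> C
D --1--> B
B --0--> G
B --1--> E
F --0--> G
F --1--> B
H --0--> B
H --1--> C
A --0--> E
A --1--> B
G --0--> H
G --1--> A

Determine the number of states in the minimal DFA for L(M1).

First remove the unreachable states {F}; 7 states remain.
Initial partition by acceptance: {A,B,C} | {D,E,G,H}.
Refine {A,B,C} on symbol 1: members go to different blocks, giving {B,C} and {A}.
Split {D,E,G,H} by δ(·,0) → {D,E,H} and {G}.
Stable partition: {B,C} | {D,E,H} | {A} | {G} — 4 equivalence classes.

4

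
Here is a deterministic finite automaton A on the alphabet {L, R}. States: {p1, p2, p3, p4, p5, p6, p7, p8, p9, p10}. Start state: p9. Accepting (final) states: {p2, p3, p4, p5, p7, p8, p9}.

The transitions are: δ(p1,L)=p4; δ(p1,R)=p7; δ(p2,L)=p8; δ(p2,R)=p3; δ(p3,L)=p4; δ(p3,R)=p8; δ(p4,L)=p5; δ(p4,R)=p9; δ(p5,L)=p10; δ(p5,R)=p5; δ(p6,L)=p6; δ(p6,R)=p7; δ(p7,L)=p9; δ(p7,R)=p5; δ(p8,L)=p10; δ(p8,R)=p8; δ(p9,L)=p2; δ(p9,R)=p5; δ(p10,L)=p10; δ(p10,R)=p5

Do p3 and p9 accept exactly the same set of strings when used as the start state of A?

Yes

First remove the unreachable states {p1,p6,p7}; 7 states remain.
Start with accepting vs non-accepting: {p2,p3,p4,p5,p8,p9} | {p10}.
Refine {p2,p3,p4,p5,p8,p9} on symbol L: members go to different blocks, giving {p2,p3,p4,p9} and {p5,p8}.
Refine {p2,p3,p4,p9} on symbol L: members go to different blocks, giving {p2,p4} and {p3,p9}.
The partition is now stable with 4 blocks: {p2,p4} | {p10} | {p5,p8} | {p3,p9}.
p3 and p9 lie in the same block of the stable partition, so they are equivalent — no string distinguishes them.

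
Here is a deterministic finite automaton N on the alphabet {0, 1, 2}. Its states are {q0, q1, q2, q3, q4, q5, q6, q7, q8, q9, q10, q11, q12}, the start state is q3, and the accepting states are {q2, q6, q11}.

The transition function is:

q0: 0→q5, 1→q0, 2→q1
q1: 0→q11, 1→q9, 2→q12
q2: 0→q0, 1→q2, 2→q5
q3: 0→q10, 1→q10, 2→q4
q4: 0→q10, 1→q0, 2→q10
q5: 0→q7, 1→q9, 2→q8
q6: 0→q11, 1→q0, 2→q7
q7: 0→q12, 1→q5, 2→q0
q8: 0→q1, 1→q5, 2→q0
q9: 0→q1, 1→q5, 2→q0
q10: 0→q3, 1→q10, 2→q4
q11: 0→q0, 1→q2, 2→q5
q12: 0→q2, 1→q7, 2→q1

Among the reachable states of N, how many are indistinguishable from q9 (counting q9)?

3

States {q6} cannot be reached from the start state, so discard them.
Initial partition by acceptance: {q2,q11} | {q0,q1,q3,q4,q5,q7,q8,q9,q10,q12}.
On input 0, block {q0,q1,q3,q4,q5,q7,q8,q9,q10,q12} splits into {q0,q3,q4,q5,q7,q8,q9,q10} and {q1,q12}.
On input 0, block {q0,q3,q4,q5,q7,q8,q9,q10} splits into {q0,q3,q4,q5,q10} and {q7,q8,q9}.
On input 0, block {q0,q3,q4,q5,q10} splits into {q0,q3,q4,q10} and {q5}.
On input 0, block {q0,q3,q4,q10} splits into {q3,q4,q10} and {q0}.
Refine {q3,q4,q10} on symbol 1: members go to different blocks, giving {q3,q10} and {q4}.
Stable partition: {q2,q11} | {q3,q10} | {q1,q12} | {q7,q8,q9} | {q5} | {q0} | {q4} — 7 equivalence classes.
State q9 belongs to the block {q7,q8,q9}, which has 3 states.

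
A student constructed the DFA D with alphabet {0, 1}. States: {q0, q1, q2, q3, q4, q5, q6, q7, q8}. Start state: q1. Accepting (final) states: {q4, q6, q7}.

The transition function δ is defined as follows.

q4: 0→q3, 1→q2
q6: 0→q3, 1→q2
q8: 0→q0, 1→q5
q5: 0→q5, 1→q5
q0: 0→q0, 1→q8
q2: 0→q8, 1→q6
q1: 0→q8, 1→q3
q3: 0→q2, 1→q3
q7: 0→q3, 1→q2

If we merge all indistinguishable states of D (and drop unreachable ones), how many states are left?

First remove the unreachable states {q4,q7}; 7 states remain.
P0 = {q6} | {q0,q1,q2,q3,q5,q8}.
Split {q0,q1,q2,q3,q5,q8} by δ(·,1) → {q0,q1,q3,q5,q8} and {q2}.
On input 0, block {q0,q1,q3,q5,q8} splits into {q0,q1,q5,q8} and {q3}.
On input 1, block {q0,q1,q5,q8} splits into {q0,q5,q8} and {q1}.
Stable partition: {q6} | {q0,q5,q8} | {q2} | {q3} | {q1} — 5 equivalence classes.

5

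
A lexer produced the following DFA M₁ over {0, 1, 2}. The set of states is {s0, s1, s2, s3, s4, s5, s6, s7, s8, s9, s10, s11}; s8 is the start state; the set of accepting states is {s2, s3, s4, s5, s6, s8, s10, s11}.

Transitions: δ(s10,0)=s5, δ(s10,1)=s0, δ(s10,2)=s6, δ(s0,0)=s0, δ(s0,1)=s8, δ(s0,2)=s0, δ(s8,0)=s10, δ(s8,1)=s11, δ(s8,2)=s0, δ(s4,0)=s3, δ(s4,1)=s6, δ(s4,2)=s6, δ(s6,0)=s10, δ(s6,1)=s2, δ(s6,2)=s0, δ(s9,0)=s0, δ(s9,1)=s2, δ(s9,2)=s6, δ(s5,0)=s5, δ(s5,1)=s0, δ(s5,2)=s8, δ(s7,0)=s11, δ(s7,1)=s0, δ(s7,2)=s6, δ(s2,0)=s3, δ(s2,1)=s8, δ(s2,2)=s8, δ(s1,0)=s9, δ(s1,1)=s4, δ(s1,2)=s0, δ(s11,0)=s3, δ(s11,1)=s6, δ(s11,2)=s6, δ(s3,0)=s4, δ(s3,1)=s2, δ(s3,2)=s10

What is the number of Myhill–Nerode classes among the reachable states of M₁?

5

States {s1,s7,s9} cannot be reached from the start state, so discard them.
Initial partition by acceptance: {s2,s3,s4,s5,s6,s8,s10,s11} | {s0}.
Split {s2,s3,s4,s5,s6,s8,s10,s11} by δ(·,1) → {s2,s3,s4,s6,s8,s11} and {s5,s10}.
On input 0, block {s2,s3,s4,s6,s8,s11} splits into {s2,s3,s4,s11} and {s6,s8}.
Refine {s2,s3,s4,s11} on symbol 1: members go to different blocks, giving {s2,s4,s11} and {s3}.
No further refinement is possible. Final partition (5 blocks): {s2,s4,s11} | {s0} | {s5,s10} | {s6,s8} | {s3}.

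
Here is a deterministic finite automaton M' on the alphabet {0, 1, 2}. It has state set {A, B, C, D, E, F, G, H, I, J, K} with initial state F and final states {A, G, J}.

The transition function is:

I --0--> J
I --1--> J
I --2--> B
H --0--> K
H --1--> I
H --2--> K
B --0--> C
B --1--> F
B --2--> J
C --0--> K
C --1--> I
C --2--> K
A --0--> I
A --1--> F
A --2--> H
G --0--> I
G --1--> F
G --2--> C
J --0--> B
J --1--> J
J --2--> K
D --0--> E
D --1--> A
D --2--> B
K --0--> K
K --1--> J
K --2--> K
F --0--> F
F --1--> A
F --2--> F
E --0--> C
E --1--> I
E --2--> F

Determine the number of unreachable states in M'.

Starting at F and following transitions, the reachable set is {A, B, C, F, H, I, J, K}. That leaves D, E, G unreachable — 3 in total.

3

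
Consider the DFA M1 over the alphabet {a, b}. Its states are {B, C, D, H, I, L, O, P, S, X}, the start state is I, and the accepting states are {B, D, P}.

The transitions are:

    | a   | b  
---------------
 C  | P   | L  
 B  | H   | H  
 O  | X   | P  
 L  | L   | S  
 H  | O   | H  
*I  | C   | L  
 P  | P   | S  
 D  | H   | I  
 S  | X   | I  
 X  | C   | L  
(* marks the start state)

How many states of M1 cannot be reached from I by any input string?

BFS from I reaches {C, I, L, P, S, X}; the 4 state(s) B, D, H, O are never visited.

4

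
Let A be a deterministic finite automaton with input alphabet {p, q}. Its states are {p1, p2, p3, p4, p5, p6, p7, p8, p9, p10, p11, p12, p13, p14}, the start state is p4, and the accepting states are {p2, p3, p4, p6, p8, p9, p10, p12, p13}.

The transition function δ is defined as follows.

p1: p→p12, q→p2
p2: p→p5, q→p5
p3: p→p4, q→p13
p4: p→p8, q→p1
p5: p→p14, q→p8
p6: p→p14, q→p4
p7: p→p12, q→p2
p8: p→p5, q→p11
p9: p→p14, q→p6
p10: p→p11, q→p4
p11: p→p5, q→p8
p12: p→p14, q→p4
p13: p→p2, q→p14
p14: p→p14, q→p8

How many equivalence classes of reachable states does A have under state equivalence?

5

Reachable states from the start: {p1,p2,p4,p5,p8,p11,p12,p14}. Unreachable: {p3,p6,p7,p9,p10,p13} — drop them.
Start with accepting vs non-accepting: {p2,p4,p8,p12} | {p1,p5,p11,p14}.
On input p, block {p2,p4,p8,p12} splits into {p2,p8,p12} and {p4}.
Refine {p2,p8,p12} on symbol q: members go to different blocks, giving {p2,p8} and {p12}.
Split {p1,p5,p11,p14} by δ(·,p) → {p5,p11,p14} and {p1}.
No further refinement is possible. Final partition (5 blocks): {p2,p8} | {p5,p11,p14} | {p4} | {p12} | {p1}.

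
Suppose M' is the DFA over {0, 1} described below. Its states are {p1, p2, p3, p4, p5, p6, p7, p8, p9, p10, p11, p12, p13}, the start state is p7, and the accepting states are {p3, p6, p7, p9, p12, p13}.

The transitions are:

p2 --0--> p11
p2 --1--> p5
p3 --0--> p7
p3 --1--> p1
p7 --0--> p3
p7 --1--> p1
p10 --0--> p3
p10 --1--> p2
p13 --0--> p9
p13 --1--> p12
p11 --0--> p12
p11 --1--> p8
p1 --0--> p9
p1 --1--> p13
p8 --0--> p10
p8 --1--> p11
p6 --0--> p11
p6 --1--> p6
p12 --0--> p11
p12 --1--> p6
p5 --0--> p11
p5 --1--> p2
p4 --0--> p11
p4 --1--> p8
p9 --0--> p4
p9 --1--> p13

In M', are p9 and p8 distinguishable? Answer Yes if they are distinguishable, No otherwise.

Yes

Start with accepting vs non-accepting: {p3,p6,p7,p9,p12,p13} | {p1,p2,p4,p5,p8,p10,p11}.
Refine {p3,p6,p7,p9,p12,p13} on symbol 0: members go to different blocks, giving {p3,p7,p13} and {p6,p9,p12}.
Split {p3,p7,p13} by δ(·,0) → {p3,p7} and {p13}.
Split {p1,p2,p4,p5,p8,p10,p11} by δ(·,0) → {p2,p4,p5,p8} and {p1,p11} and {p10}.
On input 0, block {p2,p4,p5,p8} splits into {p2,p4,p5} and {p8}.
Refine {p2,p4,p5} on symbol 1: members go to different blocks, giving {p2,p5} and {p4}.
Split {p6,p9,p12} by δ(·,0) → {p6,p12} and {p9}.
Split {p1,p11} by δ(·,0) → {p1} and {p11}.
The partition is now stable with 10 blocks: {p3,p7} | {p2,p5} | {p6,p12} | {p13} | {p1} | {p10} | {p8} | {p4} | {p9} | {p11}.
p9 and p8 end up in different blocks, so they are distinguishable. For instance, the string 'ε' is accepted from only p9.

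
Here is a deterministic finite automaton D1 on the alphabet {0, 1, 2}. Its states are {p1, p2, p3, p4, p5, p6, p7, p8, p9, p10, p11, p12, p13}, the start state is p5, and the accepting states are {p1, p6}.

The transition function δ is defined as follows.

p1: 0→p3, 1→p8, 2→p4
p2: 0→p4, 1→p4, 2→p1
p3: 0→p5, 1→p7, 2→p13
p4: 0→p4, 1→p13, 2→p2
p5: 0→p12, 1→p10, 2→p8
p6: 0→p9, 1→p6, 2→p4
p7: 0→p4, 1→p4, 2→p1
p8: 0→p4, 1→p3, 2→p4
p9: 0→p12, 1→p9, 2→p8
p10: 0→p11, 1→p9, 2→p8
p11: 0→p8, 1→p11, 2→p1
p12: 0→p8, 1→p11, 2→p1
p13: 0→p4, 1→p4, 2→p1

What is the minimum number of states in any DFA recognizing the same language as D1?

First remove the unreachable states {p6}; 12 states remain.
P0 = {p1} | {p2,p3,p4,p5,p7,p8,p9,p10,p11,p12,p13}.
Refine {p2,p3,p4,p5,p7,p8,p9,p10,p11,p12,p13} on symbol 2: members go to different blocks, giving {p3,p4,p5,p8,p9,p10} and {p2,p7,p11,p12,p13}.
On input 0, block {p3,p4,p5,p8,p9,p10} splits into {p3,p4,p8} and {p5,p9,p10}.
Split {p3,p4,p8} by δ(·,0) → {p4,p8} and {p3}.
Refine {p4,p8} on symbol 1: members go to different blocks, giving {p4} and {p8}.
On input 0, block {p2,p7,p11,p12,p13} splits into {p2,p7,p13} and {p11,p12}.
No further refinement is possible. Final partition (7 blocks): {p1} | {p4} | {p2,p7,p13} | {p5,p9,p10} | {p3} | {p8} | {p11,p12}.

7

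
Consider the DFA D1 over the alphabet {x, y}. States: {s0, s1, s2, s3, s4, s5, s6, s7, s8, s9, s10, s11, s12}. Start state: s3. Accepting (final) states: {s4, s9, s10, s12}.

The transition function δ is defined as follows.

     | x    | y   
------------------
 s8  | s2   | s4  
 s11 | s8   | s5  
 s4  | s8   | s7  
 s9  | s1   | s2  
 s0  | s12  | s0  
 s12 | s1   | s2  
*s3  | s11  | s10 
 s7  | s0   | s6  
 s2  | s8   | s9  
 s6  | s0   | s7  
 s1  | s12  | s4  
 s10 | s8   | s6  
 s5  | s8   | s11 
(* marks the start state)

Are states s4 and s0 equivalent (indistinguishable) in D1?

Initial partition by acceptance: {s4,s9,s10,s12} | {s0,s1,s2,s3,s5,s6,s7,s8,s11}.
Refine {s0,s1,s2,s3,s5,s6,s7,s8,s11} on symbol x: members go to different blocks, giving {s2,s3,s5,s6,s7,s8,s11} and {s0,s1}.
Refine {s4,s9,s10,s12} on symbol x: members go to different blocks, giving {s4,s10} and {s9,s12}.
Refine {s2,s3,s5,s6,s7,s8,s11} on symbol x: members go to different blocks, giving {s2,s3,s5,s8,s11} and {s6,s7}.
Refine {s2,s3,s5,s8,s11} on symbol y: members go to different blocks, giving {s3,s8} and {s5,s11} and {s2}.
Split {s3,s8} by δ(·,x) → {s3} and {s8}.
On input y, block {s0,s1} splits into {s0} and {s1}.
No further refinement is possible. Final partition (9 blocks): {s4,s10} | {s3} | {s0} | {s9,s12} | {s6,s7} | {s5,s11} | {s2} | {s8} | {s1}.
s4 and s0 end up in different blocks, so they are distinguishable. For instance, the string 'ε' is accepted from only s4.

No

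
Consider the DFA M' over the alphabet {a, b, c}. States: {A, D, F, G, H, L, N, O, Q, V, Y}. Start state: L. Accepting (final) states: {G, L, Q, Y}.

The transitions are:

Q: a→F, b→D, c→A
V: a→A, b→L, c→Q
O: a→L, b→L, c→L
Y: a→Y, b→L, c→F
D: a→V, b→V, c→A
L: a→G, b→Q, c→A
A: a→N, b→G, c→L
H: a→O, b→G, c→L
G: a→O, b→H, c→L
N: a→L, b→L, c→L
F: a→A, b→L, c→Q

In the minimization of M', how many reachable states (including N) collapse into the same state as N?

Reachable states from the start: {A,D,F,G,H,L,N,O,Q,V}. Unreachable: {Y} — drop them.
P0 = {G,L,Q} | {A,D,F,H,N,O,V}.
Split {G,L,Q} by δ(·,a) → {G,Q} and {L}.
Refine {G,Q} on symbol c: members go to different blocks, giving {Q} and {G}.
Refine {A,D,F,H,N,O,V} on symbol a: members go to different blocks, giving {A,D,F,H,V} and {N,O}.
Refine {A,D,F,H,V} on symbol a: members go to different blocks, giving {D,F,V} and {A,H}.
Refine {D,F,V} on symbol a: members go to different blocks, giving {F,V} and {D}.
Stable partition: {Q} | {F,V} | {L} | {G} | {N,O} | {A,H} | {D} — 7 equivalence classes.
State N belongs to the block {N,O}, which has 2 states.

2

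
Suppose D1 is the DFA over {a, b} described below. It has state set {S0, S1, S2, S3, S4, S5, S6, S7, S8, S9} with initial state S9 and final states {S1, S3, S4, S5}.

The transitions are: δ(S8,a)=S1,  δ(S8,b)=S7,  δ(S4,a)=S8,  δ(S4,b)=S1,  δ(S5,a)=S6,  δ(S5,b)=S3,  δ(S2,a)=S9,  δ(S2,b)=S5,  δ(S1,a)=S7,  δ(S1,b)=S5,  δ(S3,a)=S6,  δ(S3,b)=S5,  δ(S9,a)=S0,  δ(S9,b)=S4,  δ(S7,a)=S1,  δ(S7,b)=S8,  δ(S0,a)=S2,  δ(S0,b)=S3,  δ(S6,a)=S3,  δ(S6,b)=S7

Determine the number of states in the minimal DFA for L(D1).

3

All states are reachable from the start state.
Initial partition by acceptance: {S1,S3,S4,S5} | {S0,S2,S6,S7,S8,S9}.
Refine {S0,S2,S6,S7,S8,S9} on symbol a: members go to different blocks, giving {S0,S2,S9} and {S6,S7,S8}.
No further refinement is possible. Final partition (3 blocks): {S1,S3,S4,S5} | {S0,S2,S9} | {S6,S7,S8}.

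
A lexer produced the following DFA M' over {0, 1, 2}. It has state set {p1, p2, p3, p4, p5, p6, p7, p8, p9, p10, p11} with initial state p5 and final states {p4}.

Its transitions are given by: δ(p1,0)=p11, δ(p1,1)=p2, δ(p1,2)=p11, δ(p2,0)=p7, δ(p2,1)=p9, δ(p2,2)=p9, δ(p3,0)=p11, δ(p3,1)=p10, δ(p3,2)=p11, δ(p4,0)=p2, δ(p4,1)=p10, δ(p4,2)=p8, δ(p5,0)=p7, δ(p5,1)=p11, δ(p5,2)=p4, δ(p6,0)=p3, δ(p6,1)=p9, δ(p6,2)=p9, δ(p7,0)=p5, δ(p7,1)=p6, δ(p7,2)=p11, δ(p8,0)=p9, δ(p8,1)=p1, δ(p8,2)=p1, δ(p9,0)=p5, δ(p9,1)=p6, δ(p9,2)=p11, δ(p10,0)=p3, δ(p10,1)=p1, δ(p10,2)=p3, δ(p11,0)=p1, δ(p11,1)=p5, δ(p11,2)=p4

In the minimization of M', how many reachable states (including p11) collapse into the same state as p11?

Start with accepting vs non-accepting: {p4} | {p1,p2,p3,p5,p6,p7,p8,p9,p10,p11}.
On input 2, block {p1,p2,p3,p5,p6,p7,p8,p9,p10,p11} splits into {p1,p2,p3,p6,p7,p8,p9,p10} and {p5,p11}.
Split {p1,p2,p3,p6,p7,p8,p9,p10} by δ(·,0) → {p1,p3,p7,p9} and {p2,p6,p8,p10}.
The partition is now stable with 4 blocks: {p4} | {p1,p3,p7,p9} | {p5,p11} | {p2,p6,p8,p10}.
State p11 belongs to the block {p5,p11}, which has 2 states.

2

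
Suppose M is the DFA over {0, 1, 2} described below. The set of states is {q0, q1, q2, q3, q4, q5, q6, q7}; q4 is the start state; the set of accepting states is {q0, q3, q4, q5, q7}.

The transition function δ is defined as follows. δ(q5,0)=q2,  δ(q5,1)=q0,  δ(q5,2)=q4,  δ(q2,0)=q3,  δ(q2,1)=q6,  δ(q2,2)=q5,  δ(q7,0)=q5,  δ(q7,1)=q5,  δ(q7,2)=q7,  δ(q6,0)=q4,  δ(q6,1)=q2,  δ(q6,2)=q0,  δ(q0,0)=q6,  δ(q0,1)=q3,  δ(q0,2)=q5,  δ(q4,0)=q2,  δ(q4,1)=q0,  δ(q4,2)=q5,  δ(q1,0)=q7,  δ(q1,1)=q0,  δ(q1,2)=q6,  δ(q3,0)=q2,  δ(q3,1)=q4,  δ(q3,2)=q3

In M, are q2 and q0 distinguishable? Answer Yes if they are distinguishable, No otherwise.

Reachable states from the start: {q0,q2,q3,q4,q5,q6}. Unreachable: {q1,q7} — drop them.
P0 = {q0,q3,q4,q5} | {q2,q6}.
No further refinement is possible. Final partition (2 blocks): {q0,q3,q4,q5} | {q2,q6}.
q2 and q0 end up in different blocks, so they are distinguishable. For instance, the string 'ε' is accepted from only q0.

Yes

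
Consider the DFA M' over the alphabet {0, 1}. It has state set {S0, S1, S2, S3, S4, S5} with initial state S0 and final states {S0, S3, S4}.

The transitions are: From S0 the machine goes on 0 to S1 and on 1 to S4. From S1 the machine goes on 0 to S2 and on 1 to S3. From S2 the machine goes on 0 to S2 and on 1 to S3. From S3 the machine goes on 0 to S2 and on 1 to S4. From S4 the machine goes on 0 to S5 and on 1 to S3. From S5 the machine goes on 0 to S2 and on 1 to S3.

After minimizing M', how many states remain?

Every state is reachable, so we keep all 6.
Initial partition by acceptance: {S0,S3,S4} | {S1,S2,S5}.
Stable partition: {S0,S3,S4} | {S1,S2,S5} — 2 equivalence classes.

2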